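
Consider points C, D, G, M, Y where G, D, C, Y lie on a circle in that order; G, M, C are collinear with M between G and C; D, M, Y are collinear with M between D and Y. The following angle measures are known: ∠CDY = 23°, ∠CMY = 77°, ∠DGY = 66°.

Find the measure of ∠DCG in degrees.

∠DCG = 54°

1. ∠CGY = 23°  [same arc CY]
2. ∠GMY = 103°  [linear pair at M on GC]
3. ∠DYG = 54°  [△GMY]
4. ∠DCG = 54°  [same arc GD]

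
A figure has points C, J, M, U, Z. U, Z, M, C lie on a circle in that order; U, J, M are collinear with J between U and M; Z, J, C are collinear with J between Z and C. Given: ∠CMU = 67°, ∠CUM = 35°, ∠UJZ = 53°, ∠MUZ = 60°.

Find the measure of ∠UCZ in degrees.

1. ∠CZM = 35°  [same arc MC]
2. ∠MJZ = 127°  [linear pair at J on UM]
3. ∠UMZ = 18°  [△ZJM]
4. ∠UCZ = 18°  [same arc UZ]

∠UCZ = 18°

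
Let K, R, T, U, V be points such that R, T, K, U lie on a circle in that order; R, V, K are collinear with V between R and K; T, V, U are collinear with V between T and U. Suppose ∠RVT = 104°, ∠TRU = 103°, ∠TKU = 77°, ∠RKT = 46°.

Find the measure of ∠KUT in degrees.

1. ∠KVT = 76°  [linear pair at V on RK]
2. ∠KTU = 58°  [△TVK]
3. ∠KUT = 45°  [△TKU]

∠KUT = 45°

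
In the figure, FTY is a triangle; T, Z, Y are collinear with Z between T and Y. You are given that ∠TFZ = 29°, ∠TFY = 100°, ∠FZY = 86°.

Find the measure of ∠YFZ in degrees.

1. ∠FZT = 94°  [linear pair at Z on TY]
2. ∠FTZ = 57°  [△FTZ]
3. ∠FTY = 57°  [Z on ray TY]
4. ∠FYT = 23°  [△FTY]
5. ∠FYZ = 23°  [Z on ray YT]
6. ∠YFZ = 71°  [△FZY]

∠YFZ = 71°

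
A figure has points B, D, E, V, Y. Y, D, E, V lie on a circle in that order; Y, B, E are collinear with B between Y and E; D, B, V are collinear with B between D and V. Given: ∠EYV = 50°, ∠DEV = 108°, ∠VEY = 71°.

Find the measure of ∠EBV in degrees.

1. ∠EDV = 50°  [same arc EV]
2. ∠DVE = 22°  [△DEV]
3. ∠EBV = 87°  [△EBV]

∠EBV = 87°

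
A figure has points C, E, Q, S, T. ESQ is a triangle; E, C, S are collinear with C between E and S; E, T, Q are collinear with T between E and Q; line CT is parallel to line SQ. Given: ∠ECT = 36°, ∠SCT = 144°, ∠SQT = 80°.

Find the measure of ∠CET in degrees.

1. ∠ESQ = 36°  [CT∥SQ, corresponding at C]
2. ∠EQS = 80°  [T on ray QE]
3. ∠QES = 64°  [△ESQ]
4. ∠CET = 64°  [C on ES, T on EQ]

∠CET = 64°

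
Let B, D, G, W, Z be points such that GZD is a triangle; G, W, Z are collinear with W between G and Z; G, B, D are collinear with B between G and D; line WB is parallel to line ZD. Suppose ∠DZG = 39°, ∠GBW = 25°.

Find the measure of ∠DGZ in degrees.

1. ∠BWG = 39°  [WB∥ZD, corresponding at W]
2. ∠BGW = 116°  [△GWB]
3. ∠DGZ = 116°  [W on GZ, B on GD]

∠DGZ = 116°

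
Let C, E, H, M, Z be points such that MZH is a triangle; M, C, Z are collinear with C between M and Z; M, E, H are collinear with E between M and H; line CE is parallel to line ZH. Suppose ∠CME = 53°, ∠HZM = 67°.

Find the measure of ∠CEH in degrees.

1. ∠HMZ = 53°  [C on MZ, E on MH]
2. ∠MHZ = 60°  [△MZH]
3. ∠CEM = 60°  [CE∥ZH, corresponding at E]
4. ∠CEH = 120°  [linear pair at E on MH]

∠CEH = 120°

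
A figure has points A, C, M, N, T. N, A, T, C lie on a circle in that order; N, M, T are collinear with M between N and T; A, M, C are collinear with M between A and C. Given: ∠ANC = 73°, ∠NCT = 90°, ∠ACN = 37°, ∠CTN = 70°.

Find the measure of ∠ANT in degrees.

∠ANT = 53°

1. ∠NAT = 90°  [cyclic NATC, opposite ∠A+∠C]
2. ∠ATN = 37°  [same arc NA]
3. ∠ANT = 53°  [△NAT]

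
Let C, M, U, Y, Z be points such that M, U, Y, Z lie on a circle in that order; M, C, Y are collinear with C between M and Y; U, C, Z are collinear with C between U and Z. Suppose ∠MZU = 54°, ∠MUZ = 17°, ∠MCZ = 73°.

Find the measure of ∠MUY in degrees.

1. ∠YMZ = 53°  [△MCZ]
2. ∠MYZ = 17°  [same arc MZ]
3. ∠MZY = 110°  [△MYZ]
4. ∠MUY = 70°  [cyclic MUYZ, opposite ∠U+∠Z]

∠MUY = 70°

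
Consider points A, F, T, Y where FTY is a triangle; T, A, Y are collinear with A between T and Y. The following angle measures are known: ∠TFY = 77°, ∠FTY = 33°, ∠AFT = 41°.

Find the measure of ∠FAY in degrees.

1. ∠ATF = 33°  [A on ray TY]
2. ∠FAT = 106°  [△FTA]
3. ∠FAY = 74°  [linear pair at A on TY]

∠FAY = 74°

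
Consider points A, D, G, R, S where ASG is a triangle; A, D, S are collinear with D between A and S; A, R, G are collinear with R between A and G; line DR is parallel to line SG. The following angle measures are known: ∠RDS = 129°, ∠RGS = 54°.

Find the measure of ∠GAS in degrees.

1. ∠ADR = 51°  [linear pair at D on AS]
2. ∠AGS = 54°  [R on ray GA]
3. ∠ASG = 51°  [DR∥SG, corresponding at D]
4. ∠GAS = 75°  [△ASG]

∠GAS = 75°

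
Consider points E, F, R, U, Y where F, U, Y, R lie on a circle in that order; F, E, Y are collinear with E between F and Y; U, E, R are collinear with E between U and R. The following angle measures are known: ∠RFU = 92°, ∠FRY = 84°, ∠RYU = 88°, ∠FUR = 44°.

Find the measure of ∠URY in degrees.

1. ∠FRU = 44°  [△FUR]
2. ∠FUY = 96°  [cyclic FUYR, opposite ∠U+∠R]
3. ∠FYU = 44°  [same arc FU]
4. ∠UFY = 40°  [△FUY]
5. ∠URY = 40°  [same arc UY]

∠URY = 40°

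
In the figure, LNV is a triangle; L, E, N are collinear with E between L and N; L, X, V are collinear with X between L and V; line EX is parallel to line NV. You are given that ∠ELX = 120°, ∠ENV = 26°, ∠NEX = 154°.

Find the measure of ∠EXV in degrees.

1. ∠LEX = 26°  [linear pair at E on LN]
2. ∠EXL = 34°  [△LEX]
3. ∠EXV = 146°  [linear pair at X on LV]

∠EXV = 146°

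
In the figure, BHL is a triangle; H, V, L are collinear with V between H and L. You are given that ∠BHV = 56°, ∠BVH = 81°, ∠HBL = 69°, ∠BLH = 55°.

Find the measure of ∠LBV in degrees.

∠LBV = 26°

1. ∠BVL = 99°  [linear pair at V on HL]
2. ∠BLV = 55°  [V on ray LH]
3. ∠LBV = 26°  [△BVL]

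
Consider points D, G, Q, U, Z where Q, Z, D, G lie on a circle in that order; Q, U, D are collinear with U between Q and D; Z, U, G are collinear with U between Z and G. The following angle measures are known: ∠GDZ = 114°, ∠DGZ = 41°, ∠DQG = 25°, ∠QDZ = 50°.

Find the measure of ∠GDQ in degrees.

1. ∠GQZ = 66°  [cyclic QZDG, opposite ∠Q+∠D]
2. ∠QGZ = 50°  [same arc QZ]
3. ∠GZQ = 64°  [△QZG]
4. ∠GDQ = 64°  [same arc QG]

∠GDQ = 64°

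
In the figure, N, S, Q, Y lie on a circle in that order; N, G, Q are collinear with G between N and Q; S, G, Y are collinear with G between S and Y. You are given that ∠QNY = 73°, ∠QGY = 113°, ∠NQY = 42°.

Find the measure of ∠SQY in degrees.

1. ∠QSY = 73°  [same arc QY]
2. ∠QYS = 25°  [△QGY]
3. ∠SQY = 82°  [△SQY]

∠SQY = 82°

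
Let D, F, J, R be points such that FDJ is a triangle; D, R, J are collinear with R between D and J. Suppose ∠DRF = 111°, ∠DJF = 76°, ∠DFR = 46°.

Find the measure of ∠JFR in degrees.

1. ∠FRJ = 69°  [linear pair at R on DJ]
2. ∠FJR = 76°  [R on ray JD]
3. ∠JFR = 35°  [△FRJ]

∠JFR = 35°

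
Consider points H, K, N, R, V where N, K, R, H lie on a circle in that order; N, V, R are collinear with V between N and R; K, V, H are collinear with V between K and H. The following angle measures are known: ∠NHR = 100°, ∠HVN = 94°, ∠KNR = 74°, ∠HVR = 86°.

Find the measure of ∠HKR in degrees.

∠HKR = 60°

1. ∠NKR = 80°  [cyclic NKRH, opposite ∠K+∠H]
2. ∠KVR = 94°  [vertical angles at V]
3. ∠KRN = 26°  [△NKR]
4. ∠HKR = 60°  [△KVR]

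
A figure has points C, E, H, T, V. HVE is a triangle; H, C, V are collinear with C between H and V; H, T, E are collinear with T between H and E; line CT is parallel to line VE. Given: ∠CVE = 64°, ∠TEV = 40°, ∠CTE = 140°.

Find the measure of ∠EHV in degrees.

1. ∠EVH = 64°  [C on ray VH]
2. ∠HEV = 40°  [T on ray EH]
3. ∠EHV = 76°  [△HVE]

∠EHV = 76°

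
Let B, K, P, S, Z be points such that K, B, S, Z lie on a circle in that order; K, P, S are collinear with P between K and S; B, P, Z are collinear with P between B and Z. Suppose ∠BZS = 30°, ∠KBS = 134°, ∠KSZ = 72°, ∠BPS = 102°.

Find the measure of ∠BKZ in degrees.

1. ∠BKS = 30°  [same arc BS]
2. ∠BSK = 16°  [△KBS]
3. ∠KBZ = 72°  [same arc KZ]
4. ∠BZK = 16°  [same arc KB]
5. ∠BKZ = 92°  [△KBZ]

∠BKZ = 92°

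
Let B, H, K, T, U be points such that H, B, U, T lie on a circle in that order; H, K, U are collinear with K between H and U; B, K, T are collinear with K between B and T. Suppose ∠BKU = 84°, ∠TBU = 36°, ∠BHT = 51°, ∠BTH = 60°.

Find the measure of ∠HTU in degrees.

1. ∠BKH = 96°  [linear pair at K on HU]
2. ∠BUH = 60°  [△BKU]
3. ∠HBT = 69°  [△HBT]
4. ∠BHU = 15°  [△HKB]
5. ∠HBU = 105°  [△HBU]
6. ∠HTU = 75°  [cyclic HBUT, opposite ∠B+∠T]

∠HTU = 75°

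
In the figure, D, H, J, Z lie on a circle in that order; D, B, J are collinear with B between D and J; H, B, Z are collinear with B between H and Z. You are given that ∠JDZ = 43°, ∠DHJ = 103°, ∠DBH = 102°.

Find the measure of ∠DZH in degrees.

1. ∠JHZ = 43°  [same arc JZ]
2. ∠HBJ = 78°  [linear pair at B on DJ]
3. ∠DJH = 59°  [△HBJ]
4. ∠DZH = 59°  [same arc DH]

∠DZH = 59°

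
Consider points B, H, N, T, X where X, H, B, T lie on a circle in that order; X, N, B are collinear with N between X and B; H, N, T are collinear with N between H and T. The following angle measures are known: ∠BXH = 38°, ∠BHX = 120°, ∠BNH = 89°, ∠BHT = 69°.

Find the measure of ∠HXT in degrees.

∠HXT = 107°

1. ∠BTH = 38°  [same arc HB]
2. ∠HBT = 73°  [△HBT]
3. ∠HXT = 107°  [cyclic XHBT, opposite ∠X+∠B]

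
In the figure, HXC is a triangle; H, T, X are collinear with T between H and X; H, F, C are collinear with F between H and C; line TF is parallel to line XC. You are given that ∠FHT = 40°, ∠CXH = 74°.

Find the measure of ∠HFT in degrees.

∠HFT = 66°

1. ∠CHX = 40°  [T on HX, F on HC]
2. ∠HCX = 66°  [△HXC]
3. ∠HFT = 66°  [TF∥XC, corresponding at F]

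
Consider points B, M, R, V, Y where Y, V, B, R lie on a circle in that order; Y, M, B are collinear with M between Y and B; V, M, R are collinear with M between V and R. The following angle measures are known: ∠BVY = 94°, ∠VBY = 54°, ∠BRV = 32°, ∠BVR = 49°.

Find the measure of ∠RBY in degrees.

∠RBY = 45°

1. ∠BRY = 86°  [cyclic YVBR, opposite ∠V+∠R]
2. ∠BYR = 49°  [same arc BR]
3. ∠RBY = 45°  [△YBR]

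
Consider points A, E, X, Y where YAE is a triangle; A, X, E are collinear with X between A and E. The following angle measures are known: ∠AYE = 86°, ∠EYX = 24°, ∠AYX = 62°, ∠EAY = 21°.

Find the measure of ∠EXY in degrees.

∠EXY = 83°

1. ∠AEY = 73°  [△YAE]
2. ∠XEY = 73°  [X on ray EA]
3. ∠EXY = 83°  [△YXE]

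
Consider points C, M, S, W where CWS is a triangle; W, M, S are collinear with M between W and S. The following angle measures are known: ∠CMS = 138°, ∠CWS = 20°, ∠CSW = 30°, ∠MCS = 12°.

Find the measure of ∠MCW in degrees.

1. ∠CMW = 42°  [linear pair at M on WS]
2. ∠CWM = 20°  [M on ray WS]
3. ∠MCW = 118°  [△CWM]

∠MCW = 118°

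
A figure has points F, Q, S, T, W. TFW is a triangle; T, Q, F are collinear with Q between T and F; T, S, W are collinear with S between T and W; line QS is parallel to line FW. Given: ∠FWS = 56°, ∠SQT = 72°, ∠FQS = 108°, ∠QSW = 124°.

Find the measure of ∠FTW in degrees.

∠FTW = 52°

1. ∠FWT = 56°  [S on ray WT]
2. ∠TFW = 72°  [QS∥FW, corresponding at Q]
3. ∠FTW = 52°  [△TFW]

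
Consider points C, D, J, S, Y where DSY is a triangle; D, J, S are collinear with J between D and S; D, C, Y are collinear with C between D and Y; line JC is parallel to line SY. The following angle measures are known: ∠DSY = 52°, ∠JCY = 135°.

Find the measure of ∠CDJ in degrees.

1. ∠CJD = 52°  [JC∥SY, corresponding at J]
2. ∠DCJ = 45°  [linear pair at C on DY]
3. ∠CDJ = 83°  [△DJC]

∠CDJ = 83°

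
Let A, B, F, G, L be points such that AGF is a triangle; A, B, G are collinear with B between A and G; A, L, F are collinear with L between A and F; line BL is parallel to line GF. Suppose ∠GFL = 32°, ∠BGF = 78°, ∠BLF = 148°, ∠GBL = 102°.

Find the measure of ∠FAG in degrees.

∠FAG = 70°

1. ∠AFG = 32°  [L on ray FA]
2. ∠AGF = 78°  [B on ray GA]
3. ∠FAG = 70°  [△AGF]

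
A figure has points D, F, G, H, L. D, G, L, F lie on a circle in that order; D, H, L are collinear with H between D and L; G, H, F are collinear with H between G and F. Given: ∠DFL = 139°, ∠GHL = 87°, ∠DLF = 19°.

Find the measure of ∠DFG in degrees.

1. ∠FDL = 22°  [△DLF]
2. ∠DHF = 87°  [vertical angles at H]
3. ∠DFG = 71°  [△DHF]

∠DFG = 71°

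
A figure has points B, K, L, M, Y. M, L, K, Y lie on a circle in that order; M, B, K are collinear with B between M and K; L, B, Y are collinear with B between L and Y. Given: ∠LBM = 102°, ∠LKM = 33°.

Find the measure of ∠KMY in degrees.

∠KMY = 69°

1. ∠KBY = 102°  [vertical angles at B]
2. ∠LYM = 33°  [same arc ML]
3. ∠MBY = 78°  [linear pair at B on MK]
4. ∠KMY = 69°  [△MBY]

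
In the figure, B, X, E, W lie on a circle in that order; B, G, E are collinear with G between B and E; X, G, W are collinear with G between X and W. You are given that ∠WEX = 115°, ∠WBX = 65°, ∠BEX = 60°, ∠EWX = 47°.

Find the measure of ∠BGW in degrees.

∠BGW = 102°

1. ∠EXW = 18°  [△XEW]
2. ∠BWX = 60°  [same arc BX]
3. ∠EBW = 18°  [same arc EW]
4. ∠BGW = 102°  [△BGW]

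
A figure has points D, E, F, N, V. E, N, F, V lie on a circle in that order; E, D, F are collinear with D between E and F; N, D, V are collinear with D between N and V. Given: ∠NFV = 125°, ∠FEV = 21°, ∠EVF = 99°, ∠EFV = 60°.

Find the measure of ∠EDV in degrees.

∠EDV = 94°

1. ∠NEV = 55°  [cyclic ENFV, opposite ∠E+∠F]
2. ∠ENV = 60°  [same arc EV]
3. ∠EVN = 65°  [△ENV]
4. ∠EDV = 94°  [△EDV]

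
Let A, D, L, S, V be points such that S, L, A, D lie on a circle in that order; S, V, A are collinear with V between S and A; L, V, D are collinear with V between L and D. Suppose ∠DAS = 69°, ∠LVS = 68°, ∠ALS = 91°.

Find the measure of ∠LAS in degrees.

∠LAS = 46°

1. ∠DLS = 69°  [same arc SD]
2. ∠ASL = 43°  [△SVL]
3. ∠LAS = 46°  [△SLA]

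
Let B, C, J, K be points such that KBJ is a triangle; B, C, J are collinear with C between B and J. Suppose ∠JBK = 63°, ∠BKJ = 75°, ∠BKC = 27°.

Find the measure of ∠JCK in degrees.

∠JCK = 90°

1. ∠CBK = 63°  [C on ray BJ]
2. ∠BCK = 90°  [△KBC]
3. ∠JCK = 90°  [linear pair at C on BJ]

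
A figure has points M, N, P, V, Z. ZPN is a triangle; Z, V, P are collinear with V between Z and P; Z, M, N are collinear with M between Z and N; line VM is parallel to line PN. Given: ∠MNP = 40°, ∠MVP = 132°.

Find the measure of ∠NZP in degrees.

1. ∠PNZ = 40°  [M on ray NZ]
2. ∠MVZ = 48°  [linear pair at V on ZP]
3. ∠VMZ = 40°  [VM∥PN, corresponding at M]
4. ∠MZV = 92°  [△ZVM]
5. ∠NZP = 92°  [V on ZP, M on ZN]

∠NZP = 92°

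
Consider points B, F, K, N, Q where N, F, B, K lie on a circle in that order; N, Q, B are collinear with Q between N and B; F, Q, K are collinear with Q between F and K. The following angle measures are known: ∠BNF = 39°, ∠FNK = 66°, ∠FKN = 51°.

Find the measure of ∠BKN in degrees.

1. ∠BKF = 39°  [same arc FB]
2. ∠FBK = 114°  [cyclic NFBK, opposite ∠N+∠B]
3. ∠KFN = 63°  [△NFK]
4. ∠BFK = 27°  [△FBK]
5. ∠KBN = 63°  [same arc NK]
6. ∠BNK = 27°  [same arc BK]
7. ∠BKN = 90°  [△NBK]

∠BKN = 90°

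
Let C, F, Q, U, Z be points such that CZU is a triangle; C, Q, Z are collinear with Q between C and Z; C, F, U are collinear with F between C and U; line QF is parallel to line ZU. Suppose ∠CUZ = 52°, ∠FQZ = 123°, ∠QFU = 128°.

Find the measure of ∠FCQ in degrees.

1. ∠CFQ = 52°  [QF∥ZU, corresponding at F]
2. ∠CQF = 57°  [linear pair at Q on CZ]
3. ∠FCQ = 71°  [△CQF]

∠FCQ = 71°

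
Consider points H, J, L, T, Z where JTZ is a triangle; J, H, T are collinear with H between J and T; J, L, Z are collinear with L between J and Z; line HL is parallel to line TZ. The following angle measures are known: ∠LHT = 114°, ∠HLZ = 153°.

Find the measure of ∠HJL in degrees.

∠HJL = 87°

1. ∠JHL = 66°  [linear pair at H on JT]
2. ∠HLJ = 27°  [linear pair at L on JZ]
3. ∠HJL = 87°  [△JHL]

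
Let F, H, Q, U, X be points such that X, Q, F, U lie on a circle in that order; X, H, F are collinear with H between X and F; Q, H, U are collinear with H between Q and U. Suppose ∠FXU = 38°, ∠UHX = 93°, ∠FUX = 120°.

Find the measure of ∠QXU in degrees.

1. ∠UFX = 22°  [△XFU]
2. ∠QUX = 49°  [△XHU]
3. ∠UQX = 22°  [same arc XU]
4. ∠QXU = 109°  [△XQU]

∠QXU = 109°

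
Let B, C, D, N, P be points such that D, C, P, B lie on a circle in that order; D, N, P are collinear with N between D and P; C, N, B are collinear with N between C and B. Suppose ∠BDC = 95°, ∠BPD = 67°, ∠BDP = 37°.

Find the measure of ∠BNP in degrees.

∠BNP = 55°

1. ∠BPC = 85°  [cyclic DCPB, opposite ∠D+∠P]
2. ∠BCP = 37°  [same arc PB]
3. ∠CBP = 58°  [△CPB]
4. ∠BNP = 55°  [△PNB]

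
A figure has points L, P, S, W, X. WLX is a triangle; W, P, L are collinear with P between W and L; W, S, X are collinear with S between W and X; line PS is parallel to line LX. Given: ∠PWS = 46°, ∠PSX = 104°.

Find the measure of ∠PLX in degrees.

1. ∠PSW = 76°  [linear pair at S on WX]
2. ∠SPW = 58°  [△WPS]
3. ∠LPS = 122°  [linear pair at P on WL]
4. ∠PLX = 58°  [PS∥LX, co-interior at L–P]

∠PLX = 58°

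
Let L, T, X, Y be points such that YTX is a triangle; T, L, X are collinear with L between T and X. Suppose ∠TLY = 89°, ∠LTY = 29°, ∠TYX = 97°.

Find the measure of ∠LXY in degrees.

∠LXY = 54°

1. ∠XTY = 29°  [L on ray TX]
2. ∠TXY = 54°  [△YTX]
3. ∠LXY = 54°  [L on ray XT]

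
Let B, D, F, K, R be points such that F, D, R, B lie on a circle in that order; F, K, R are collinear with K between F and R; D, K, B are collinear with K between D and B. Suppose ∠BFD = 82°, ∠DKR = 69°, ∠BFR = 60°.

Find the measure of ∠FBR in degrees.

∠FBR = 73°

1. ∠BRD = 98°  [cyclic FDRB, opposite ∠F+∠R]
2. ∠BKF = 69°  [vertical angles at K]
3. ∠BDR = 60°  [same arc RB]
4. ∠DBR = 22°  [△DRB]
5. ∠BKR = 111°  [linear pair at K on FR]
6. ∠BRF = 47°  [△RKB]
7. ∠FBR = 73°  [△FRB]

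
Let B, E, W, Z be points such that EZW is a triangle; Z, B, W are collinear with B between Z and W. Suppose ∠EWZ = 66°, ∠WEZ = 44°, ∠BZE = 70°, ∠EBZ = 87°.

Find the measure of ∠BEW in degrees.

∠BEW = 21°

1. ∠BWE = 66°  [B on ray WZ]
2. ∠EBW = 93°  [linear pair at B on ZW]
3. ∠BEW = 21°  [△EBW]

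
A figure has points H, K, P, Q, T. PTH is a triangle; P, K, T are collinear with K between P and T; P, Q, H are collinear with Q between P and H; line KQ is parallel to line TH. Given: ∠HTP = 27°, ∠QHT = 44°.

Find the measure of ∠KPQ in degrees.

1. ∠PHT = 44°  [Q on ray HP]
2. ∠HPT = 109°  [△PTH]
3. ∠KPQ = 109°  [K on PT, Q on PH]

∠KPQ = 109°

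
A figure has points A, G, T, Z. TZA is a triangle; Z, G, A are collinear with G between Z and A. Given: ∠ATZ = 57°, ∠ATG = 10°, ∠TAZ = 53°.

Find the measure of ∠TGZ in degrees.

1. ∠GAT = 53°  [G on ray AZ]
2. ∠AGT = 117°  [△TGA]
3. ∠TGZ = 63°  [linear pair at G on ZA]

∠TGZ = 63°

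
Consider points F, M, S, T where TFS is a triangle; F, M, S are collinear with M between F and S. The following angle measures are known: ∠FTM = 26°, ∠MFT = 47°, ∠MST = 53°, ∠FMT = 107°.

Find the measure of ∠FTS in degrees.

∠FTS = 80°

1. ∠SFT = 47°  [M on ray FS]
2. ∠FST = 53°  [M on ray SF]
3. ∠FTS = 80°  [△TFS]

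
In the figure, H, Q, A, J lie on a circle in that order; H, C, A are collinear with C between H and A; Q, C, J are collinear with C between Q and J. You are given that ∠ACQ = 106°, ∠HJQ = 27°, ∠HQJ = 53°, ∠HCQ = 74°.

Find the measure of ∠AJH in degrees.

∠AJH = 80°

1. ∠HCJ = 106°  [vertical angles at C]
2. ∠AHJ = 47°  [△HCJ]
3. ∠HAJ = 53°  [same arc HJ]
4. ∠AJH = 80°  [△HAJ]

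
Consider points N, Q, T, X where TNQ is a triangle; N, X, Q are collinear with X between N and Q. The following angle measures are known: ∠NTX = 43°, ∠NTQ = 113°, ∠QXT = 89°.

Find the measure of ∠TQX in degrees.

∠TQX = 21°

1. ∠NXT = 91°  [linear pair at X on NQ]
2. ∠TNX = 46°  [△TNX]
3. ∠QNT = 46°  [X on ray NQ]
4. ∠NQT = 21°  [△TNQ]
5. ∠TQX = 21°  [X on ray QN]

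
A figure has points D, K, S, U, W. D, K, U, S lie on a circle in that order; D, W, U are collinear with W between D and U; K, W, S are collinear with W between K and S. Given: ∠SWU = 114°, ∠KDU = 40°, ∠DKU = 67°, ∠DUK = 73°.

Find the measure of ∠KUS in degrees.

1. ∠DWK = 114°  [vertical angles at W]
2. ∠DKS = 26°  [△DWK]
3. ∠DSK = 73°  [same arc DK]
4. ∠KDS = 81°  [△DKS]
5. ∠KUS = 99°  [cyclic DKUS, opposite ∠D+∠U]

∠KUS = 99°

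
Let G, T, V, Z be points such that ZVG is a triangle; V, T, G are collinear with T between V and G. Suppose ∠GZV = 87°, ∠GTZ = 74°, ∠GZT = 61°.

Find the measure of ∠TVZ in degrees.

∠TVZ = 48°

1. ∠TGZ = 45°  [△ZTG]
2. ∠VGZ = 45°  [T on ray GV]
3. ∠GVZ = 48°  [△ZVG]
4. ∠TVZ = 48°  [T on ray VG]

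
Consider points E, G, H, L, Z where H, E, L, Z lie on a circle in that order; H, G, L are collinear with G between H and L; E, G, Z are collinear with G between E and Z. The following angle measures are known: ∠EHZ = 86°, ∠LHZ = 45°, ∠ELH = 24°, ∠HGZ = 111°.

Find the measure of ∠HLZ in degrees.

∠HLZ = 70°

1. ∠ELZ = 94°  [cyclic HELZ, opposite ∠H+∠L]
2. ∠LEZ = 45°  [same arc LZ]
3. ∠LGZ = 69°  [linear pair at G on HL]
4. ∠EZL = 41°  [△ELZ]
5. ∠HLZ = 70°  [△LGZ]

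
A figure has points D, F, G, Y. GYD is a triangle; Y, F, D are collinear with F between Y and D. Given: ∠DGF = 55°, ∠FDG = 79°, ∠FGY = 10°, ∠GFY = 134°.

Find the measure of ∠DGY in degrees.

1. ∠GDY = 79°  [F on ray DY]
2. ∠FYG = 36°  [△GYF]
3. ∠DYG = 36°  [F on ray YD]
4. ∠DGY = 65°  [△GYD]

∠DGY = 65°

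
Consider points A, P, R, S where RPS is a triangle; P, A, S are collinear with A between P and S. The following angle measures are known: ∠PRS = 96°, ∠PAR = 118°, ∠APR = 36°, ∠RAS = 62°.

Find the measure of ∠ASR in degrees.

∠ASR = 48°

1. ∠RPS = 36°  [A on ray PS]
2. ∠PSR = 48°  [△RPS]
3. ∠ASR = 48°  [A on ray SP]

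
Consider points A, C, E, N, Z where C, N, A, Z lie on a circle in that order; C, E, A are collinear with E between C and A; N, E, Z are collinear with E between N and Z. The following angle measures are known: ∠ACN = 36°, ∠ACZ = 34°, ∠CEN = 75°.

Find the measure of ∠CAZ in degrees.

∠CAZ = 69°

1. ∠AZN = 36°  [same arc NA]
2. ∠AEZ = 75°  [vertical angles at E]
3. ∠CAZ = 69°  [△AEZ]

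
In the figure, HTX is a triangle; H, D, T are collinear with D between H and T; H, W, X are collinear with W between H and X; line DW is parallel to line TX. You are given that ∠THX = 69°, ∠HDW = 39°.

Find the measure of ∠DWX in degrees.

∠DWX = 108°

1. ∠DHW = 69°  [D on HT, W on HX]
2. ∠DWH = 72°  [△HDW]
3. ∠DWX = 108°  [linear pair at W on HX]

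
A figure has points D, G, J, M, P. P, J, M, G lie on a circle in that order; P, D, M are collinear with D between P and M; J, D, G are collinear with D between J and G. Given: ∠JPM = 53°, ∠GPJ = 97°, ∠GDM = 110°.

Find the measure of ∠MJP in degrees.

1. ∠JGM = 53°  [same arc JM]
2. ∠GMJ = 83°  [cyclic PJMG, opposite ∠P+∠M]
3. ∠JDP = 110°  [vertical angles at D]
4. ∠GJM = 44°  [△JMG]
5. ∠JDM = 70°  [linear pair at D on PM]
6. ∠JMP = 66°  [△JDM]
7. ∠MJP = 61°  [△PJM]

∠MJP = 61°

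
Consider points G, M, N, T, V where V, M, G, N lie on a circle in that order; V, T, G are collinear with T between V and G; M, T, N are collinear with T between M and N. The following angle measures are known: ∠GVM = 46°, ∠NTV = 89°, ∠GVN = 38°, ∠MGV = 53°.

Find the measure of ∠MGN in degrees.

∠MGN = 96°

1. ∠GNM = 46°  [same arc MG]
2. ∠GMN = 38°  [same arc GN]
3. ∠MGN = 96°  [△MGN]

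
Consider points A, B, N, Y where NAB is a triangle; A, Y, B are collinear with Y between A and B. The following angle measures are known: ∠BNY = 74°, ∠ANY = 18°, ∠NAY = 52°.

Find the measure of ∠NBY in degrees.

1. ∠AYN = 110°  [△NAY]
2. ∠BYN = 70°  [linear pair at Y on AB]
3. ∠NBY = 36°  [△NYB]

∠NBY = 36°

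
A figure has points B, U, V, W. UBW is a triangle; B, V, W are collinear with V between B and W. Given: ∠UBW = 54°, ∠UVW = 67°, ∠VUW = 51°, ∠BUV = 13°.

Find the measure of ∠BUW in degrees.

1. ∠UWV = 62°  [△UVW]
2. ∠BWU = 62°  [V on ray WB]
3. ∠BUW = 64°  [△UBW]

∠BUW = 64°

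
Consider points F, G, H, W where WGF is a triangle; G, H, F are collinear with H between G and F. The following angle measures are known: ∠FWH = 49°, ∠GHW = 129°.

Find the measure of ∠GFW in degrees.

1. ∠FHW = 51°  [linear pair at H on GF]
2. ∠HFW = 80°  [△WHF]
3. ∠GFW = 80°  [H on ray FG]

∠GFW = 80°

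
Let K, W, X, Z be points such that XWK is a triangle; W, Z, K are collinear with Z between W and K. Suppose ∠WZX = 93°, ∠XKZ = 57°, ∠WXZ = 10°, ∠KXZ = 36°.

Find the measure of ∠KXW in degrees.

1. ∠XWZ = 77°  [△XWZ]
2. ∠WKX = 57°  [Z on ray KW]
3. ∠KWX = 77°  [Z on ray WK]
4. ∠KXW = 46°  [△XWK]

∠KXW = 46°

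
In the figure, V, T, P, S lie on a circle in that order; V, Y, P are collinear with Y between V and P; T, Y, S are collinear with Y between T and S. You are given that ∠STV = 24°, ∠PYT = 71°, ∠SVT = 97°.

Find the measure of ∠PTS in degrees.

∠PTS = 50°

1. ∠TSV = 59°  [△VTS]
2. ∠TPV = 59°  [same arc VT]
3. ∠PTS = 50°  [△TYP]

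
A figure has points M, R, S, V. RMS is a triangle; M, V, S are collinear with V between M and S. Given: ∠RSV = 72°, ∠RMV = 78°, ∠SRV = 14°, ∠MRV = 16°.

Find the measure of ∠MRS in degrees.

∠MRS = 30°

1. ∠MSR = 72°  [V on ray SM]
2. ∠RMS = 78°  [V on ray MS]
3. ∠MRS = 30°  [△RMS]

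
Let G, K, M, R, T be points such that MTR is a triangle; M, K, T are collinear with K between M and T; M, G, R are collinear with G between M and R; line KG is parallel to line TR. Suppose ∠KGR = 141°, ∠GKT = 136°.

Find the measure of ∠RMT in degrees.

1. ∠KGM = 39°  [linear pair at G on MR]
2. ∠GKM = 44°  [linear pair at K on MT]
3. ∠GMK = 97°  [△MKG]
4. ∠RMT = 97°  [K on MT, G on MR]

∠RMT = 97°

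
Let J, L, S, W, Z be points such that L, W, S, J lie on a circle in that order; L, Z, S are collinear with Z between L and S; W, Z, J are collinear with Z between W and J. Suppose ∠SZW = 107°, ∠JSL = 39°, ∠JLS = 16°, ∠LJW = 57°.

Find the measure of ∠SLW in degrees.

1. ∠LZW = 73°  [linear pair at Z on LS]
2. ∠JWL = 39°  [same arc LJ]
3. ∠SLW = 68°  [△LZW]

∠SLW = 68°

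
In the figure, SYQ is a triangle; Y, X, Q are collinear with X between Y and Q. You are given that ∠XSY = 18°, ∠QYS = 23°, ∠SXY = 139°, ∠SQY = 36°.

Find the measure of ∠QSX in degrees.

1. ∠QXS = 41°  [linear pair at X on YQ]
2. ∠SQX = 36°  [X on ray QY]
3. ∠QSX = 103°  [△SXQ]

∠QSX = 103°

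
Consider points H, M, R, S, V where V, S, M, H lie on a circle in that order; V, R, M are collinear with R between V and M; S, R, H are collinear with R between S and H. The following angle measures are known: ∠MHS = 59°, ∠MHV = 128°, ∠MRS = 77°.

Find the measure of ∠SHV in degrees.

∠SHV = 69°

1. ∠MVS = 59°  [same arc SM]
2. ∠MSV = 52°  [cyclic VSMH, opposite ∠S+∠H]
3. ∠SMV = 69°  [△VSM]
4. ∠SHV = 69°  [same arc VS]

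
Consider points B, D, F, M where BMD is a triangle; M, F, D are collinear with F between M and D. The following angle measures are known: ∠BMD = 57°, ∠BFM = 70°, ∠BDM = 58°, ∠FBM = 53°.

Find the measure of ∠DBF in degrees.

∠DBF = 12°

1. ∠BFD = 110°  [linear pair at F on MD]
2. ∠BDF = 58°  [F on ray DM]
3. ∠DBF = 12°  [△BFD]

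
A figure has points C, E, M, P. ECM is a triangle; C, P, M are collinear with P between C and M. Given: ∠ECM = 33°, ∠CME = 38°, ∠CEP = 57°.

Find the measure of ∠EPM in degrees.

∠EPM = 90°

1. ∠ECP = 33°  [P on ray CM]
2. ∠CPE = 90°  [△ECP]
3. ∠EPM = 90°  [linear pair at P on CM]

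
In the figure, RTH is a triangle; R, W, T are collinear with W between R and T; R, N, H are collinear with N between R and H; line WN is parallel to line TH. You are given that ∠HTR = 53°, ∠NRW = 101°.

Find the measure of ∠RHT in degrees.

1. ∠NWR = 53°  [WN∥TH, corresponding at W]
2. ∠RNW = 26°  [△RWN]
3. ∠RHT = 26°  [WN∥TH, corresponding at N]

∠RHT = 26°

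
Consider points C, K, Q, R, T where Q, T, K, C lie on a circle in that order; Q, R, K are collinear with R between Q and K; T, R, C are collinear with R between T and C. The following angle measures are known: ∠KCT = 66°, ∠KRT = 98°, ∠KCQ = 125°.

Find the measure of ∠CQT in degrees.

1. ∠KQT = 66°  [same arc TK]
2. ∠QRT = 82°  [linear pair at R on QK]
3. ∠KTQ = 55°  [cyclic QTKC, opposite ∠T+∠C]
4. ∠QKT = 59°  [△QTK]
5. ∠CTQ = 32°  [△QRT]
6. ∠QCT = 59°  [same arc QT]
7. ∠CQT = 89°  [△QTC]

∠CQT = 89°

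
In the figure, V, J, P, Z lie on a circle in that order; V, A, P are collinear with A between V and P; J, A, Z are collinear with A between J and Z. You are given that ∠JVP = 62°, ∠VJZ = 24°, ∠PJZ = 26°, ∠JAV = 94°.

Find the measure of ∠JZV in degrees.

∠JZV = 68°

1. ∠JZP = 62°  [same arc JP]
2. ∠JPZ = 92°  [△JPZ]
3. ∠JVZ = 88°  [cyclic VJPZ, opposite ∠V+∠P]
4. ∠JZV = 68°  [△VJZ]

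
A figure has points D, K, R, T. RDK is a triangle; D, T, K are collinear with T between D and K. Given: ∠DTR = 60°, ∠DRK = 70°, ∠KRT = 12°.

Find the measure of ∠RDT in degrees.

∠RDT = 62°

1. ∠KTR = 120°  [linear pair at T on DK]
2. ∠RKT = 48°  [△RTK]
3. ∠DKR = 48°  [T on ray KD]
4. ∠KDR = 62°  [△RDK]
5. ∠RDT = 62°  [T on ray DK]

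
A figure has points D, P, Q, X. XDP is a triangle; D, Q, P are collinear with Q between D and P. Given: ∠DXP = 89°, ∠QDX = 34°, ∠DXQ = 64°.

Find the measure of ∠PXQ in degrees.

1. ∠DQX = 82°  [△XDQ]
2. ∠PDX = 34°  [Q on ray DP]
3. ∠PQX = 98°  [linear pair at Q on DP]
4. ∠DPX = 57°  [△XDP]
5. ∠QPX = 57°  [Q on ray PD]
6. ∠PXQ = 25°  [△XQP]

∠PXQ = 25°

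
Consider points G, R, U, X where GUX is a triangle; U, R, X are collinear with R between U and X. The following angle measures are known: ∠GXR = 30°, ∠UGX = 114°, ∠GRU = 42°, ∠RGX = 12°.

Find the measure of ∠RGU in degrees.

1. ∠GXU = 30°  [R on ray XU]
2. ∠GUX = 36°  [△GUX]
3. ∠GUR = 36°  [R on ray UX]
4. ∠RGU = 102°  [△GUR]

∠RGU = 102°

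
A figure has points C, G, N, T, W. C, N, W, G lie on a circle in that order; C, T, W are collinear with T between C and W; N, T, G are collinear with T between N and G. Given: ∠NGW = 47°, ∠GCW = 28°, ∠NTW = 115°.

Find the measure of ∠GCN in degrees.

∠GCN = 75°

1. ∠NCW = 47°  [same arc NW]
2. ∠CTG = 115°  [vertical angles at T]
3. ∠CTN = 65°  [linear pair at T on CW]
4. ∠CNG = 68°  [△CTN]
5. ∠CGN = 37°  [△CTG]
6. ∠GCN = 75°  [△CNG]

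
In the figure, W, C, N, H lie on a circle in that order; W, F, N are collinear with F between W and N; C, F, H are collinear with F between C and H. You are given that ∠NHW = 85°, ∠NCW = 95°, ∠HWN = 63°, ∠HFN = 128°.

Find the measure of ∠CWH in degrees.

1. ∠HNW = 32°  [△WNH]
2. ∠HFW = 52°  [linear pair at F on WN]
3. ∠HCW = 32°  [same arc WH]
4. ∠CHW = 65°  [△WFH]
5. ∠CWH = 83°  [△WCH]

∠CWH = 83°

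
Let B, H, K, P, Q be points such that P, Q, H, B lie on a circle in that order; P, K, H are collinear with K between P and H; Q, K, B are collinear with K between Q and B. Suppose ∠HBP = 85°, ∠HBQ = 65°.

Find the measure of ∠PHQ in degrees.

∠PHQ = 20°

1. ∠HQP = 95°  [cyclic PQHB, opposite ∠Q+∠B]
2. ∠HPQ = 65°  [same arc QH]
3. ∠PHQ = 20°  [△PQH]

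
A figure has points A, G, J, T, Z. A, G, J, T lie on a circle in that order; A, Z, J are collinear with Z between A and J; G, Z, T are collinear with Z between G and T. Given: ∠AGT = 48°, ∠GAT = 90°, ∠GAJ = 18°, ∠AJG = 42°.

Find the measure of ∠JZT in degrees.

1. ∠AJT = 48°  [same arc AT]
2. ∠GTJ = 18°  [same arc GJ]
3. ∠JZT = 114°  [△JZT]

∠JZT = 114°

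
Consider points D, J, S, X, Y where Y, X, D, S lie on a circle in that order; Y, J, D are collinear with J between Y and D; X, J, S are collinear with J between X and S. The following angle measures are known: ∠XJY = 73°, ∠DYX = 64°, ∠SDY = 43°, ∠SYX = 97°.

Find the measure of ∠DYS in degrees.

1. ∠DJS = 73°  [vertical angles at J]
2. ∠SXY = 43°  [△YJX]
3. ∠XSY = 40°  [△YXS]
4. ∠SJY = 107°  [linear pair at J on YD]
5. ∠DYS = 33°  [△YJS]

∠DYS = 33°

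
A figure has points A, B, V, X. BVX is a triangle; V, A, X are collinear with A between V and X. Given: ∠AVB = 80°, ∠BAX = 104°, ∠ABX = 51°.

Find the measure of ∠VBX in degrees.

1. ∠BVX = 80°  [A on ray VX]
2. ∠AXB = 25°  [△BAX]
3. ∠BXV = 25°  [A on ray XV]
4. ∠VBX = 75°  [△BVX]

∠VBX = 75°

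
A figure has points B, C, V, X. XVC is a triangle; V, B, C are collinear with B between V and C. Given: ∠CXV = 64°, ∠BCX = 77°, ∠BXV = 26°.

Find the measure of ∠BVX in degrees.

1. ∠VCX = 77°  [B on ray CV]
2. ∠CVX = 39°  [△XVC]
3. ∠BVX = 39°  [B on ray VC]

∠BVX = 39°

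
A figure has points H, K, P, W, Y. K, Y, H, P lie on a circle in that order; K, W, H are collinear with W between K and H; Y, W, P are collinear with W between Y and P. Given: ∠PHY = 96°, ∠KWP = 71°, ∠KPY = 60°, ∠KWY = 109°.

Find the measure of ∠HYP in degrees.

1. ∠HWY = 71°  [vertical angles at W]
2. ∠KHY = 60°  [same arc KY]
3. ∠HYP = 49°  [△YWH]

∠HYP = 49°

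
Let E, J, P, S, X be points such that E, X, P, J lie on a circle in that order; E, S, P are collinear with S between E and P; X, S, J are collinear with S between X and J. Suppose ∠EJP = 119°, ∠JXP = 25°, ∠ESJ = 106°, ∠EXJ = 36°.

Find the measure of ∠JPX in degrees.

∠JPX = 85°

1. ∠JEP = 25°  [same arc PJ]
2. ∠EJX = 49°  [△ESJ]
3. ∠JEX = 95°  [△EXJ]
4. ∠JPX = 85°  [cyclic EXPJ, opposite ∠E+∠P]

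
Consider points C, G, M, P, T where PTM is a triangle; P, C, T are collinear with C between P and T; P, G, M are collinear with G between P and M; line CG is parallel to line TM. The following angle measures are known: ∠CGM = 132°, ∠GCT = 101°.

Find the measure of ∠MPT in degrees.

1. ∠CGP = 48°  [linear pair at G on PM]
2. ∠GCP = 79°  [linear pair at C on PT]
3. ∠CPG = 53°  [△PCG]
4. ∠MPT = 53°  [C on PT, G on PM]

∠MPT = 53°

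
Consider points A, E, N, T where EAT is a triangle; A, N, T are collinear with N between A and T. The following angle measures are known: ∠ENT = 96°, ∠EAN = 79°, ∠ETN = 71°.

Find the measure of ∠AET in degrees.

∠AET = 30°

1. ∠EAT = 79°  [N on ray AT]
2. ∠ATE = 71°  [N on ray TA]
3. ∠AET = 30°  [△EAT]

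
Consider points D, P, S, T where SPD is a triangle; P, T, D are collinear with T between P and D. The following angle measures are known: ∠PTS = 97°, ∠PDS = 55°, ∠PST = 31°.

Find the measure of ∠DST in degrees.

∠DST = 42°

1. ∠DTS = 83°  [linear pair at T on PD]
2. ∠SDT = 55°  [T on ray DP]
3. ∠DST = 42°  [△STD]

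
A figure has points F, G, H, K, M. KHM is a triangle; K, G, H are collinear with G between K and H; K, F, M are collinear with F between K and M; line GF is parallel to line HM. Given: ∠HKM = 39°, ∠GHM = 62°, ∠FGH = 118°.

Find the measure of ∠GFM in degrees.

∠GFM = 101°

1. ∠FKG = 39°  [G on KH, F on KM]
2. ∠FGK = 62°  [linear pair at G on KH]
3. ∠GFK = 79°  [△KGF]
4. ∠GFM = 101°  [linear pair at F on KM]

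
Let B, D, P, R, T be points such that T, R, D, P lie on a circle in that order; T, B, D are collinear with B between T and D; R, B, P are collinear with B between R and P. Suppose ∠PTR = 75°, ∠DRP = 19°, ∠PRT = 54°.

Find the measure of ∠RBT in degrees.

∠RBT = 70°

1. ∠PDR = 105°  [cyclic TRDP, opposite ∠T+∠D]
2. ∠DPR = 56°  [△RDP]
3. ∠DTR = 56°  [same arc RD]
4. ∠RBT = 70°  [△TBR]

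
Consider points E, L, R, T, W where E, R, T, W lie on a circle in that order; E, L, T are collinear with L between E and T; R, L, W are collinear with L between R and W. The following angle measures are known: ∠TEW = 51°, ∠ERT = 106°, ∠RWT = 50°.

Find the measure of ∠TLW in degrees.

∠TLW = 75°

1. ∠EWT = 74°  [cyclic ERTW, opposite ∠R+∠W]
2. ∠ETW = 55°  [△ETW]
3. ∠TLW = 75°  [△TLW]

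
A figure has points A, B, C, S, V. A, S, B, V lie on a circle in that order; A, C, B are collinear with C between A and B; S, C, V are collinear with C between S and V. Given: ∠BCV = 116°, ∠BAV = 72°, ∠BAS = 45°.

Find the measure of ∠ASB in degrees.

1. ∠ACS = 116°  [vertical angles at C]
2. ∠BSV = 72°  [same arc BV]
3. ∠BCS = 64°  [linear pair at C on AB]
4. ∠ABS = 44°  [△SCB]
5. ∠ASB = 91°  [△ASB]

∠ASB = 91°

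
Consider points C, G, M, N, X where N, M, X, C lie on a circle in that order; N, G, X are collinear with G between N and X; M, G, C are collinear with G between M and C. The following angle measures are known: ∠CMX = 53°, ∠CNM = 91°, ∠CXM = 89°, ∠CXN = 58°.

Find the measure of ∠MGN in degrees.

1. ∠MCX = 38°  [△MXC]
2. ∠CMN = 58°  [same arc NC]
3. ∠MNX = 38°  [same arc MX]
4. ∠MGN = 84°  [△NGM]

∠MGN = 84°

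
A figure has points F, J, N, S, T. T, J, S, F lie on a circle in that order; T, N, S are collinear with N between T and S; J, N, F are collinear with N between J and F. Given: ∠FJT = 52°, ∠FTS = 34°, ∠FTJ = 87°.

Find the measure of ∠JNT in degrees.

∠JNT = 75°

1. ∠JFT = 41°  [△TJF]
2. ∠FJS = 34°  [same arc SF]
3. ∠JST = 41°  [same arc TJ]
4. ∠JNS = 105°  [△JNS]
5. ∠JNT = 75°  [linear pair at N on TS]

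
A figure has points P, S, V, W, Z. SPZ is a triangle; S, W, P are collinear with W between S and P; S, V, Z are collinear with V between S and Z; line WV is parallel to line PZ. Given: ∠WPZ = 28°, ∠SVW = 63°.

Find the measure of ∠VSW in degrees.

∠VSW = 89°

1. ∠SPZ = 28°  [W on ray PS]
2. ∠PZS = 63°  [WV∥PZ, corresponding at V]
3. ∠PSZ = 89°  [△SPZ]
4. ∠VSW = 89°  [W on SP, V on SZ]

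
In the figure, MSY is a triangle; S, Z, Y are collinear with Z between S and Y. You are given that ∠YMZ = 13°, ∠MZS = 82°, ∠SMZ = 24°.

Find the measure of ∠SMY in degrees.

1. ∠MSZ = 74°  [△MSZ]
2. ∠MZY = 98°  [linear pair at Z on SY]
3. ∠MSY = 74°  [Z on ray SY]
4. ∠MYZ = 69°  [△MZY]
5. ∠MYS = 69°  [Z on ray YS]
6. ∠SMY = 37°  [△MSY]

∠SMY = 37°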